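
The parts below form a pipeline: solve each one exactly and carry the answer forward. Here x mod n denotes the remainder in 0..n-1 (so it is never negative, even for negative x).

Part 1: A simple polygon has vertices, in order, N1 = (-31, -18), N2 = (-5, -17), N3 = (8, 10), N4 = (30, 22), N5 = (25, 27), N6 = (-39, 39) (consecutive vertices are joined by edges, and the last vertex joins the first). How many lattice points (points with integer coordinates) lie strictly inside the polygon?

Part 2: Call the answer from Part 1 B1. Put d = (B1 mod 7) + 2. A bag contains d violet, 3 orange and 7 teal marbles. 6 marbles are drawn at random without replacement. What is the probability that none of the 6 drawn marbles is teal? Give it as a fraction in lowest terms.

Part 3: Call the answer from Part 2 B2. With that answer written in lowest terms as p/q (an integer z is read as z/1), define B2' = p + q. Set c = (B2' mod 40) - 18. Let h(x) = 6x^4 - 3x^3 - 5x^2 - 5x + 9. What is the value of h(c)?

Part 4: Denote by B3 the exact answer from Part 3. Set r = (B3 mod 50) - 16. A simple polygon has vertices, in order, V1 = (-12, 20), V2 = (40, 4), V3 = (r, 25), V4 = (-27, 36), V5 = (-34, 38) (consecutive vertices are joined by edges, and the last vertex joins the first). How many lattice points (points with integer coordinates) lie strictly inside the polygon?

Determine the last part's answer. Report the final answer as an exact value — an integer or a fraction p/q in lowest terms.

Part 1: cross terms: (-31*-17 - -5*-18)=437, (-5*10 - 8*-17)=86, (8*22 - 30*10)=-124, (30*27 - 25*22)=260, (25*39 - -39*27)=2028, (-39*-18 - -31*39)=1911; twice the area = |4598| = 4598; area = 2299; boundary points = 1 + 1 + 2 + 5 + 4 + 1 = 14; strictly interior points = area - boundary/2 + 1 = 2293; answer 2293
Part 2: B1 = 2293; d = 6; total draws C(16,6) = 8008; favorable C(9,6) = 84; P = 3/286; answer 3/286
Part 3: B2 = 3/286; threaded value p + q = 289; c = -9; 6*(-9)^4 - 3*(-9)^3 - 5*(-9)^2 - 5*(-9)^1 + 9 = (39366) + (2187) + (-405) + (45) + (9) = 41202; answer 41202
Part 4: B3 = 41202; r = -14; cross terms: (-12*4 - 40*20)=-848, (40*25 - -14*4)=1056, (-14*36 - -27*25)=171, (-27*38 - -34*36)=198, (-34*20 - -12*38)=-224; twice the area = |353| = 353; area = 353/2; boundary points = 4 + 3 + 1 + 1 + 2 = 11; strictly interior points = area - boundary/2 + 1 = 172; answer 172

172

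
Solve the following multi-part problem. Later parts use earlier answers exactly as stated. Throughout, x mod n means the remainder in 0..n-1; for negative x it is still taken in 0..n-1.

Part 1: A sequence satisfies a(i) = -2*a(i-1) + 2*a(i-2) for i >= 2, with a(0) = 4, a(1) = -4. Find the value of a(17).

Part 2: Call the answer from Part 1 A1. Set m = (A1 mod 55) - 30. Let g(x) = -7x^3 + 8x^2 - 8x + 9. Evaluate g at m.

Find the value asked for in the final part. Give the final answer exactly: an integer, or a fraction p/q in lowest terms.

Part 1: a(2) = -2*(-4) + 2*(4) = 16; iterating: a(2)=16, a(3)=-40, a(4)=112, a(5)=-304, a(6)=832, a(7)=-2272, a(8)=6208, a(9)=-16960, a(10)=46336, a(11)=-126592, a(12)=345856, a(13)=-944896, a(14)=2581504, a(15)=-7052800, a(16)=19268608, a(17)=-52642816; answer -52642816
Part 2: A1 = -52642816; m = 19; -7*(19)^3 + 8*(19)^2 - 8*(19)^1 + 9 = (-48013) + (2888) + (-152) + (9) = -45268; answer -45268

-45268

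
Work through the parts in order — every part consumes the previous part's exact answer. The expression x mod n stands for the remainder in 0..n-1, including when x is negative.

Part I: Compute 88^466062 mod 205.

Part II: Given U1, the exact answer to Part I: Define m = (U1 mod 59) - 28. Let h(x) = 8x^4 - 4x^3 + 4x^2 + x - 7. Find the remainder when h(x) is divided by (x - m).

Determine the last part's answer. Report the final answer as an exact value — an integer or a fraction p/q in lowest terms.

Part I: squarings mod 205: 88^1=88, 88^2=159, 88^4=66, 88^8=51, 88^16=141, 88^32=201, 88^64=16, 88^128=51, 88^256=141, 88^512=201, 88^1024=16, 88^2048=51, 88^4096=141, 88^8192=201, 88^16384=16, 88^32768=51, 88^65536=141, 88^131072=201, 88^262144=16; 88^466062 = 88^2 * 88^4 * 88^8 * 88^128 * 88^1024 * 88^2048 * 88^4096 * 88^65536 * 88^131072 * 88^262144 = 169 (mod 205); answer 169
Part II: U1 = 169; m = 23; remainder = value at the root: 8*(23)^4 - 4*(23)^3 + 4*(23)^2 + 1*(23)^1 - 7 = (2238728) + (-48668) + (2116) + (23) + (-7) = 2192192; answer 2192192

2192192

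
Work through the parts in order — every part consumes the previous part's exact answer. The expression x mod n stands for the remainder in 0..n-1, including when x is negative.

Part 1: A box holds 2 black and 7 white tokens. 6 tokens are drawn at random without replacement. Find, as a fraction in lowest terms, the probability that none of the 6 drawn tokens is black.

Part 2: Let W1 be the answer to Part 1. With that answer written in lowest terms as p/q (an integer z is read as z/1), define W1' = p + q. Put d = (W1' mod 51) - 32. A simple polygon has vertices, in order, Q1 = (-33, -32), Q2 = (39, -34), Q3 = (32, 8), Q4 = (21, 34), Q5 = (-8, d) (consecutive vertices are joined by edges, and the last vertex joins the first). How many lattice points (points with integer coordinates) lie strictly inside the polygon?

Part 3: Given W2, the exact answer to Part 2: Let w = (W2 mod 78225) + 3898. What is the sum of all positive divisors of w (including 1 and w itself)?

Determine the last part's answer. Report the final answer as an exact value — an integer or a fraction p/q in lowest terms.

6156

Part 1: total draws C(9,6) = 84; favorable C(7,6) = 7; P = 1/12; answer 1/12
Part 2: W1 = 1/12; threaded value p + q = 13; d = -19; cross terms: (-33*-34 - 39*-32)=2370, (39*8 - 32*-34)=1400, (32*34 - 21*8)=920, (21*-19 - -8*34)=-127, (-8*-32 - -33*-19)=-371; twice the area = |4192| = 4192; area = 2096; boundary points = 2 + 7 + 1 + 1 + 1 = 12; strictly interior points = area - boundary/2 + 1 = 2091; answer 2091
Part 3: W2 = 2091; w = 5989; 5989 = 53 * 113; sigma = (1 + 53) * (1 + 113) = 54 * 114 = 6156; answer 6156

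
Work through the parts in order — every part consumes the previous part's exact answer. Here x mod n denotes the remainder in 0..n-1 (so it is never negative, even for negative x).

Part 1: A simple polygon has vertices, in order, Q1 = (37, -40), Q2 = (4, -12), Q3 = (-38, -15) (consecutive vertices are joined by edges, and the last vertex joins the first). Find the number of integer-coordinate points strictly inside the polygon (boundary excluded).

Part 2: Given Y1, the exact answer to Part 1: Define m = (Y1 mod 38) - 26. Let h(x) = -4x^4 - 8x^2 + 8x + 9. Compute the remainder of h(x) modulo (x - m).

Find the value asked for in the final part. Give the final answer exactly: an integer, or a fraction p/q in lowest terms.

Part 1: cross terms: (37*-12 - 4*-40)=-284, (4*-15 - -38*-12)=-516, (-38*-40 - 37*-15)=2075; twice the area = |1275| = 1275; area = 1275/2; boundary points = 1 + 3 + 25 = 29; strictly interior points = area - boundary/2 + 1 = 624; answer 624
Part 2: Y1 = 624; m = -10; remainder = value at the root: -4*(-10)^4 - 8*(-10)^2 + 8*(-10)^1 + 9 = (-40000) + (-800) + (-80) + (9) = -40871; answer -40871

-40871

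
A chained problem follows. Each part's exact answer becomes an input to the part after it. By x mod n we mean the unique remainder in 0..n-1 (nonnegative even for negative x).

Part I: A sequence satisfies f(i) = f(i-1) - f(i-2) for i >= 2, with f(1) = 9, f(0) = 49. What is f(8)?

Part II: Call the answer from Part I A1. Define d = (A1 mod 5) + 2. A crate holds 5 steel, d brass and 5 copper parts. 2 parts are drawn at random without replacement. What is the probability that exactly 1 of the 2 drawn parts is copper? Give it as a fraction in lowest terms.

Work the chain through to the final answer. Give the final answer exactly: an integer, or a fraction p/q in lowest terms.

Part I: f(2) = 1*(9) - 1*(49) = -40; iterating: f(2)=-40, f(3)=-49, f(4)=-9, f(5)=40, f(6)=49, f(7)=9, f(8)=-40; answer -40
Part II: A1 = -40; d = 2; total draws C(12,2) = 66; favorable C(5,1)*C(7,1) = 35; P = 35/66; answer 35/66

35/66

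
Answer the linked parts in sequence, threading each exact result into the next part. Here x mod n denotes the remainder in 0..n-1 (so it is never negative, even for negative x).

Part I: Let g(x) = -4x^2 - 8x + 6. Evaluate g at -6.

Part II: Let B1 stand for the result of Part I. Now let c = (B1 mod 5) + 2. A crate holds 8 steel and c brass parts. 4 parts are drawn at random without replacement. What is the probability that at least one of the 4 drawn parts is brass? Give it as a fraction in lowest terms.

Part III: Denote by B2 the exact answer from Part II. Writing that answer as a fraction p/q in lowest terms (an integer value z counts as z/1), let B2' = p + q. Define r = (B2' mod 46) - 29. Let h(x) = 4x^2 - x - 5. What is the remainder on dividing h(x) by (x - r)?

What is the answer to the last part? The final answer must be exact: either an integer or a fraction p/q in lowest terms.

Part I: -4*(-6)^2 - 8*(-6)^1 + 6 = (-144) + (48) + (6) = -90; answer -90
Part II: B1 = -90; c = 2; total draws C(10,4) = 210; complement C(8,4) = 70; favorable 210 - 70 = 140; P = 2/3; answer 2/3
Part III: B2 = 2/3; threaded value p + q = 5; r = -24; remainder = value at the root: 4*(-24)^2 - 1*(-24)^1 - 5 = (2304) + (24) + (-5) = 2323; answer 2323

2323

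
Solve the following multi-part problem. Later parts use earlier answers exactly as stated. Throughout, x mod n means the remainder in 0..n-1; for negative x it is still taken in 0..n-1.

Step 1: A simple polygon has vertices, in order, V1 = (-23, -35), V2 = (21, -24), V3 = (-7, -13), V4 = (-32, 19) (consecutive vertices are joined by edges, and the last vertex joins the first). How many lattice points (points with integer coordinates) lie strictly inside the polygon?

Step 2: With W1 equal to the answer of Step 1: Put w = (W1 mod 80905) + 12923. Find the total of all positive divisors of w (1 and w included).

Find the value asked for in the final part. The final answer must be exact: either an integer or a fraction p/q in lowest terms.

Step 1: cross terms: (-23*-24 - 21*-35)=1287, (21*-13 - -7*-24)=-441, (-7*19 - -32*-13)=-549, (-32*-35 - -23*19)=1557; twice the area = |1854| = 1854; area = 927; boundary points = 11 + 1 + 1 + 9 = 22; strictly interior points = area - boundary/2 + 1 = 917; answer 917
Step 2: W1 = 917; w = 13840; 13840 = 2^4 * 5 * 173; sigma = (1 + 2 + 4 + 8 + 16) * (1 + 5) * (1 + 173) = 31 * 6 * 174 = 32364; answer 32364

32364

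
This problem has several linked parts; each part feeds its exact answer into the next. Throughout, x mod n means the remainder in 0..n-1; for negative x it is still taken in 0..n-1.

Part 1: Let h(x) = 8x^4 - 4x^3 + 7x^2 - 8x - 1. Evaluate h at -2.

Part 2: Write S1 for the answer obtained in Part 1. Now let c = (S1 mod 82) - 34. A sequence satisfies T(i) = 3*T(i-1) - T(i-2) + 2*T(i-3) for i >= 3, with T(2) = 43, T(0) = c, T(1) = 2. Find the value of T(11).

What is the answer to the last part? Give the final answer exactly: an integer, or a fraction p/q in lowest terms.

Part 1: 8*(-2)^4 - 4*(-2)^3 + 7*(-2)^2 - 8*(-2)^1 - 1 = (128) + (32) + (28) + (16) + (-1) = 203; answer 203
Part 2: S1 = 203; c = 5; T(3) = 3*(43) - 1*(2) + 2*(5) = 137; iterating: T(3)=137, T(4)=372, T(5)=1065, T(6)=3097, T(7)=8970, T(8)=25943, T(9)=75053, T(10)=217156, T(11)=628301; answer 628301

628301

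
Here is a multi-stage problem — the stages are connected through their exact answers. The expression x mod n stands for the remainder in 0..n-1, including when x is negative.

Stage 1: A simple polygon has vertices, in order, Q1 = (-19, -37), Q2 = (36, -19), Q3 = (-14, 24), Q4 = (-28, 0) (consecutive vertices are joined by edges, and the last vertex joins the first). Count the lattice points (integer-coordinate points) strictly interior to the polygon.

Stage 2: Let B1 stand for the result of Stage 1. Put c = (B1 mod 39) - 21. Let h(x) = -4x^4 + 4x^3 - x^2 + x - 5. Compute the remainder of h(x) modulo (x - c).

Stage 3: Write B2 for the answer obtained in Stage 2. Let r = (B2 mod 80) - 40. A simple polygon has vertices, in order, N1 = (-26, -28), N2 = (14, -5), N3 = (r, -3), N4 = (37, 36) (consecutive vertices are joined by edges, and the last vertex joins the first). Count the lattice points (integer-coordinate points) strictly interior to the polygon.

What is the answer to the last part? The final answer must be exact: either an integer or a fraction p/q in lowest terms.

716

Stage 1: cross terms: (-19*-19 - 36*-37)=1693, (36*24 - -14*-19)=598, (-14*0 - -28*24)=672, (-28*-37 - -19*0)=1036; twice the area = |3999| = 3999; area = 3999/2; boundary points = 1 + 1 + 2 + 1 = 5; strictly interior points = area - boundary/2 + 1 = 1998; answer 1998
Stage 2: B1 = 1998; c = -12; remainder = value at the root: -4*(-12)^4 + 4*(-12)^3 - 1*(-12)^2 + 1*(-12)^1 - 5 = (-82944) + (-6912) + (-144) + (-12) + (-5) = -90017; answer -90017
Stage 3: B2 = -90017; r = 23; cross terms: (-26*-5 - 14*-28)=522, (14*-3 - 23*-5)=73, (23*36 - 37*-3)=939, (37*-28 - -26*36)=-100; twice the area = |1434| = 1434; area = 717; boundary points = 1 + 1 + 1 + 1 = 4; strictly interior points = area - boundary/2 + 1 = 716; answer 716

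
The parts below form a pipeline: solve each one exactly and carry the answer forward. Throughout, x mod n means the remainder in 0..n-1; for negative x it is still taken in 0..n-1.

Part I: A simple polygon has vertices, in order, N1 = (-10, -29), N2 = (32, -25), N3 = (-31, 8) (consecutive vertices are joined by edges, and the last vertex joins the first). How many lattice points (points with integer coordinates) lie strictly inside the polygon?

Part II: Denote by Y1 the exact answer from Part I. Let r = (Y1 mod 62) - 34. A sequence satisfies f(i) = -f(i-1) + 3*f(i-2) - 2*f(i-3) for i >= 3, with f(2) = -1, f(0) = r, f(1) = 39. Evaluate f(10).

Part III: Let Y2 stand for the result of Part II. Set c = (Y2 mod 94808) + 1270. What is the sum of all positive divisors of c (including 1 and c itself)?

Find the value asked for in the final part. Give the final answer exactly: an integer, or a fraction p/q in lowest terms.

33984

Part I: cross terms: (-10*-25 - 32*-29)=1178, (32*8 - -31*-25)=-519, (-31*-29 - -10*8)=979; twice the area = |1638| = 1638; area = 819; boundary points = 2 + 3 + 1 = 6; strictly interior points = area - boundary/2 + 1 = 817; answer 817
Part II: Y1 = 817; r = -23; f(3) = -1*(-1) + 3*(39) - 2*(-23) = 164; iterating: f(3)=164, f(4)=-245, f(5)=739, f(6)=-1802, f(7)=4509, f(8)=-11393, f(9)=28524, f(10)=-71721; answer -71721
Part III: Y2 = -71721; c = 24357; 24357 = 3 * 23 * 353; sigma = (1 + 3) * (1 + 23) * (1 + 353) = 4 * 24 * 354 = 33984; answer 33984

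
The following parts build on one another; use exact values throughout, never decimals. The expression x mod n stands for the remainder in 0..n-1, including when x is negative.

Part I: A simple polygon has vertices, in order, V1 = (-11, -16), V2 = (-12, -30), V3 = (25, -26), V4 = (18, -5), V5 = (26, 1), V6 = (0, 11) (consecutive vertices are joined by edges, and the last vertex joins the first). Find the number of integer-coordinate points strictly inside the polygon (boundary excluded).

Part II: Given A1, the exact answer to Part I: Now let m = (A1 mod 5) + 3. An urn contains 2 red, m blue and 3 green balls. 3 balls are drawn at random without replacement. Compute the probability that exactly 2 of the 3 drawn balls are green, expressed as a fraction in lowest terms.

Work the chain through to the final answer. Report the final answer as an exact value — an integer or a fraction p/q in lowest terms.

8/55

Part I: cross terms: (-11*-30 - -12*-16)=138, (-12*-26 - 25*-30)=1062, (25*-5 - 18*-26)=343, (18*1 - 26*-5)=148, (26*11 - 0*1)=286, (0*-16 - -11*11)=121; twice the area = |2098| = 2098; area = 1049; boundary points = 1 + 1 + 7 + 2 + 2 + 1 = 14; strictly interior points = area - boundary/2 + 1 = 1043; answer 1043
Part II: A1 = 1043; m = 6; total draws C(11,3) = 165; favorable C(3,2)*C(8,1) = 24; P = 8/55; answer 8/55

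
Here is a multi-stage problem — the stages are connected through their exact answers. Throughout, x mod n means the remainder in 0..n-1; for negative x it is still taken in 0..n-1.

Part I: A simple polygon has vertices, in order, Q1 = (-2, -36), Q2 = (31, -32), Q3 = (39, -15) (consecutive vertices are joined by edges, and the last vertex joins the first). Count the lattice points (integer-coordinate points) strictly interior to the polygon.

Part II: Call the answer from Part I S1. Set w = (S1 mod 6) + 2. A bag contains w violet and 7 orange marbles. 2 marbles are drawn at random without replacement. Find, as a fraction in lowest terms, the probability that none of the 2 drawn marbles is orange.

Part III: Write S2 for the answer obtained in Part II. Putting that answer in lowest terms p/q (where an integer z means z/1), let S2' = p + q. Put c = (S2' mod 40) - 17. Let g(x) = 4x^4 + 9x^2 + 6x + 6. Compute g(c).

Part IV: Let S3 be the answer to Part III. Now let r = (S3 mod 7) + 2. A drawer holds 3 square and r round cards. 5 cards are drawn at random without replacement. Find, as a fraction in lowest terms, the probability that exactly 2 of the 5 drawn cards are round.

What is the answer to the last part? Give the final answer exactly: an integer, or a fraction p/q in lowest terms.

2/33

Part I: cross terms: (-2*-32 - 31*-36)=1180, (31*-15 - 39*-32)=783, (39*-36 - -2*-15)=-1434; twice the area = |529| = 529; area = 529/2; boundary points = 1 + 1 + 1 = 3; strictly interior points = area - boundary/2 + 1 = 264; answer 264
Part II: S1 = 264; w = 2; total draws C(9,2) = 36; favorable C(2,2) = 1; P = 1/36; answer 1/36
Part III: S2 = 1/36; threaded value p + q = 37; c = 20; 4*(20)^4 + 9*(20)^2 + 6*(20)^1 + 6 = (640000) + (3600) + (120) + (6) = 643726; answer 643726
Part IV: S3 = 643726; r = 8; total draws C(11,5) = 462; favorable C(8,2)*C(3,3) = 28; P = 2/33; answer 2/33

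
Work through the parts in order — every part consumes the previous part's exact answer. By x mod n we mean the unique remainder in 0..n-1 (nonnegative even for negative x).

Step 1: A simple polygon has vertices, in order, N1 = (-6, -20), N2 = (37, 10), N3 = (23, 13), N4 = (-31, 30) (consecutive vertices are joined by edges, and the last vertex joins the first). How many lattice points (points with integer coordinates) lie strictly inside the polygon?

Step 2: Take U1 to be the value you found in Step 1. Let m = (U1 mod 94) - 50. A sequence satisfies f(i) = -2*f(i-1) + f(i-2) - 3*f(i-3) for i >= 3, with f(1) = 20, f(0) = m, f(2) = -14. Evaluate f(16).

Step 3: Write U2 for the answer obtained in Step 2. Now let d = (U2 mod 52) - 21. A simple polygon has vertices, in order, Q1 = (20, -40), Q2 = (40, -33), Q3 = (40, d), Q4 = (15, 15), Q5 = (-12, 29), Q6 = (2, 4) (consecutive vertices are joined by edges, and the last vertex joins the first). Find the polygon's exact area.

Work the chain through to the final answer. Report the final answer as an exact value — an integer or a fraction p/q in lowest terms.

Step 1: cross terms: (-6*10 - 37*-20)=680, (37*13 - 23*10)=251, (23*30 - -31*13)=1093, (-31*-20 - -6*30)=800; twice the area = |2824| = 2824; area = 1412; boundary points = 1 + 1 + 1 + 25 = 28; strictly interior points = area - boundary/2 + 1 = 1399; answer 1399
Step 2: U1 = 1399; m = 33; f(3) = -2*(-14) + 1*(20) - 3*(33) = -51; iterating: f(3)=-51, f(4)=28, f(5)=-65, f(6)=311, f(7)=-771, f(8)=2048, f(9)=-5800, f(10)=15961, f(11)=-43866, f(12)=121093, f(13)=-333935, f(14)=920561, f(15)=-2538336, f(16)=6999038; answer 6999038
Step 3: U2 = 6999038; d = 25; cross terms: (20*-33 - 40*-40)=940, (40*25 - 40*-33)=2320, (40*15 - 15*25)=225, (15*29 - -12*15)=615, (-12*4 - 2*29)=-106, (2*-40 - 20*4)=-160; twice the area = |3834| = 3834; area = 1917; answer 1917

1917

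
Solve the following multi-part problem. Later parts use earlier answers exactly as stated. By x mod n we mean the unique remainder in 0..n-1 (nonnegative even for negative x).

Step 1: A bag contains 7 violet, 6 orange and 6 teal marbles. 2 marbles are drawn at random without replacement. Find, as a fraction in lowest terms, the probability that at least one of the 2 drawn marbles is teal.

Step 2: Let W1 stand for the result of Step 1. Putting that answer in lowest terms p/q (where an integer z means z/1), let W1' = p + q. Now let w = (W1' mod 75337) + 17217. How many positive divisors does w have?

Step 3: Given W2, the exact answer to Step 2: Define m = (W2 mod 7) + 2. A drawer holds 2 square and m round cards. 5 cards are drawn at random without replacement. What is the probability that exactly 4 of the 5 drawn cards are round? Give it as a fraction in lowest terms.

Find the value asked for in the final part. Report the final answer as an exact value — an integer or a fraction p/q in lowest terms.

15/28

Step 1: total draws C(19,2) = 171; complement C(13,2) = 78; favorable 171 - 78 = 93; P = 31/57; answer 31/57
Step 2: W1 = 31/57; threaded value p + q = 88; w = 17305; 17305 = 5 * 3461; number of divisors = (1+1) * (1+1) = 4; answer 4
Step 3: W2 = 4; m = 6; total draws C(8,5) = 56; favorable C(6,4)*C(2,1) = 30; P = 15/28; answer 15/28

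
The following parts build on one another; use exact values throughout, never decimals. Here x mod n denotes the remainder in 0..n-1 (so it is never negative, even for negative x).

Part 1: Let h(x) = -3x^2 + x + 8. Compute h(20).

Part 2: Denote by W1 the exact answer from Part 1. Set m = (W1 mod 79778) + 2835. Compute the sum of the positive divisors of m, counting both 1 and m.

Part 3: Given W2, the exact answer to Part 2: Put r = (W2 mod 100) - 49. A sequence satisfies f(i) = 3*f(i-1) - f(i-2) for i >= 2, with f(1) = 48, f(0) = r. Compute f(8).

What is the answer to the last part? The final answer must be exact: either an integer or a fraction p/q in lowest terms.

Part 1: -3*(20)^2 + 1*(20)^1 + 8 = (-1200) + (20) + (8) = -1172; answer -1172
Part 2: W1 = -1172; m = 81441; 81441 = 3^2 * 9049; sigma = (1 + 3 + 9) * (1 + 9049) = 13 * 9050 = 117650; answer 117650
Part 3: W2 = 117650; r = 1; f(2) = 3*(48) - 1*(1) = 143; iterating: f(2)=143, f(3)=381, f(4)=1000, f(5)=2619, f(6)=6857, f(7)=17952, f(8)=46999; answer 46999

46999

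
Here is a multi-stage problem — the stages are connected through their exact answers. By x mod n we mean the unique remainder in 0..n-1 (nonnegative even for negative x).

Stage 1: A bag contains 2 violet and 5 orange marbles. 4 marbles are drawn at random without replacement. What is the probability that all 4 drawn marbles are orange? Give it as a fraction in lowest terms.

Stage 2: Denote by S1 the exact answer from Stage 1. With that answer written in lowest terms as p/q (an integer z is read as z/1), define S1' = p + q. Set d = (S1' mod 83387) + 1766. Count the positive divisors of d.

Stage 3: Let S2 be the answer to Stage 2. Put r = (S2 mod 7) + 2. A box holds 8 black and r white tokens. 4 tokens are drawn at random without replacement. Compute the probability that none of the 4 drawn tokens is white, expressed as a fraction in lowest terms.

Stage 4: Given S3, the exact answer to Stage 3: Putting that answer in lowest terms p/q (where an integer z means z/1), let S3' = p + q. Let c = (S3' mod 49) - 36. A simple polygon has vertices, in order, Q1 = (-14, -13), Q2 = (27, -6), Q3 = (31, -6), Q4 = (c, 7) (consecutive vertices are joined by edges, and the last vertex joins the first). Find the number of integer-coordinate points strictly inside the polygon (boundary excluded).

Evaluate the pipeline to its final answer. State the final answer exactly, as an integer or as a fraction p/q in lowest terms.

488

Stage 1: total draws C(7,4) = 35; favorable C(5,4) = 5; P = 1/7; answer 1/7
Stage 2: S1 = 1/7; threaded value p + q = 8; d = 1774; 1774 = 2 * 887; number of divisors = (1+1) * (1+1) = 4; answer 4
Stage 3: S2 = 4; r = 6; total draws C(14,4) = 1001; favorable C(8,4) = 70; P = 10/143; answer 10/143
Stage 4: S3 = 10/143; threaded value p + q = 153; c = -30; cross terms: (-14*-6 - 27*-13)=435, (27*-6 - 31*-6)=24, (31*7 - -30*-6)=37, (-30*-13 - -14*7)=488; twice the area = |984| = 984; area = 492; boundary points = 1 + 4 + 1 + 4 = 10; strictly interior points = area - boundary/2 + 1 = 488; answer 488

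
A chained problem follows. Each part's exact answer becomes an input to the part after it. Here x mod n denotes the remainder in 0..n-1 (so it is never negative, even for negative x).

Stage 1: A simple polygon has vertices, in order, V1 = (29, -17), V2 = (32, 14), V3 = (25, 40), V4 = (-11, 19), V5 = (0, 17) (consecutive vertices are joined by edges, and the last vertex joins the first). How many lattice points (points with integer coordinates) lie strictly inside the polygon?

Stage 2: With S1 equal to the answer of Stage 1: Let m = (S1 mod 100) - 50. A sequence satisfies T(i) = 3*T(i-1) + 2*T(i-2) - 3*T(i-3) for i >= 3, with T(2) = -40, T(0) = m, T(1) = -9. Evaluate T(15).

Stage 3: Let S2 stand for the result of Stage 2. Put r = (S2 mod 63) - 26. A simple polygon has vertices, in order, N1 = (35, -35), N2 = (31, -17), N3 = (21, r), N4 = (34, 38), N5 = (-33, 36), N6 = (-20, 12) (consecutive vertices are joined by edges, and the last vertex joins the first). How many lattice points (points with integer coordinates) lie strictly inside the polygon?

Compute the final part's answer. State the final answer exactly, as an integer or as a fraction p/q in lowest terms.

2332

Stage 1: cross terms: (29*14 - 32*-17)=950, (32*40 - 25*14)=930, (25*19 - -11*40)=915, (-11*17 - 0*19)=-187, (0*-17 - 29*17)=-493; twice the area = |2115| = 2115; area = 2115/2; boundary points = 1 + 1 + 3 + 1 + 1 = 7; strictly interior points = area - boundary/2 + 1 = 1055; answer 1055
Stage 2: S1 = 1055; m = 5; T(3) = 3*(-40) + 2*(-9) - 3*(5) = -153; iterating: T(3)=-153, T(4)=-512, T(5)=-1722, T(6)=-5731, T(7)=-19101, T(8)=-63599, T(9)=-211806, T(10)=-705313, T(11)=-2348754, T(12)=-7821470, T(13)=-26045979, T(14)=-86734615, T(15)=-288831393; answer -288831393
Stage 3: S2 = -288831393; r = 19; cross terms: (35*-17 - 31*-35)=490, (31*19 - 21*-17)=946, (21*38 - 34*19)=152, (34*36 - -33*38)=2478, (-33*12 - -20*36)=324, (-20*-35 - 35*12)=280; twice the area = |4670| = 4670; area = 2335; boundary points = 2 + 2 + 1 + 1 + 1 + 1 = 8; strictly interior points = area - boundary/2 + 1 = 2332; answer 2332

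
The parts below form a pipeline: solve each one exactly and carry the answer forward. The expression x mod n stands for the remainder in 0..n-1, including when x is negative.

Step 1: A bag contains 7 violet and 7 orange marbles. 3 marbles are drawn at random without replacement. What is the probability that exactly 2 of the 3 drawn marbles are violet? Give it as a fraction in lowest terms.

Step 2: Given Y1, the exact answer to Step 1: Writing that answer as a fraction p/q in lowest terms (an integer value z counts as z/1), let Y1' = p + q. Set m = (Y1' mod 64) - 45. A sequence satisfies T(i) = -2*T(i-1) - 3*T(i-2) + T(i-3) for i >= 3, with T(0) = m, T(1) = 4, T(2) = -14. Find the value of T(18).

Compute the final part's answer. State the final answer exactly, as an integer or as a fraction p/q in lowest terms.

Step 1: total draws C(14,3) = 364; favorable C(7,2)*C(7,1) = 147; P = 21/52; answer 21/52
Step 2: Y1 = 21/52; threaded value p + q = 73; m = -36; T(3) = -2*(-14) - 3*(4) + 1*(-36) = -20; iterating: T(3)=-20, T(4)=86, T(5)=-126, T(6)=-26, T(7)=516, T(8)=-1080, T(9)=586, T(10)=2584, T(11)=-8006, T(12)=8846, T(13)=8910, T(14)=-52364, T(15)=86844, T(16)=-7686, T(17)=-297524, T(18)=704950; answer 704950

704950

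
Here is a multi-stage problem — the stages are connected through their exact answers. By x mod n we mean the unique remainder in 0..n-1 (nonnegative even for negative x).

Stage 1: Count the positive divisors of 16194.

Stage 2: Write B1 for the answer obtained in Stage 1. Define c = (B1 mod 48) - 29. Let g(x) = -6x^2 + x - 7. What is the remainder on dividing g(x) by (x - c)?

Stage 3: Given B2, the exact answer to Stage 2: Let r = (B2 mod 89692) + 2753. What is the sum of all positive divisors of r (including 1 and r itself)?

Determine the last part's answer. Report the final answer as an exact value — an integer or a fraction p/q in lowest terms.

97944

Stage 1: 16194 = 2 * 3 * 2699; number of divisors = (1+1) * (1+1) * (1+1) = 8; answer 8
Stage 2: B1 = 8; c = -21; remainder = value at the root: -6*(-21)^2 + 1*(-21)^1 - 7 = (-2646) + (-21) + (-7) = -2674; answer -2674
Stage 3: B2 = -2674; r = 89771; 89771 = 11 * 8161; sigma = (1 + 11) * (1 + 8161) = 12 * 8162 = 97944; answer 97944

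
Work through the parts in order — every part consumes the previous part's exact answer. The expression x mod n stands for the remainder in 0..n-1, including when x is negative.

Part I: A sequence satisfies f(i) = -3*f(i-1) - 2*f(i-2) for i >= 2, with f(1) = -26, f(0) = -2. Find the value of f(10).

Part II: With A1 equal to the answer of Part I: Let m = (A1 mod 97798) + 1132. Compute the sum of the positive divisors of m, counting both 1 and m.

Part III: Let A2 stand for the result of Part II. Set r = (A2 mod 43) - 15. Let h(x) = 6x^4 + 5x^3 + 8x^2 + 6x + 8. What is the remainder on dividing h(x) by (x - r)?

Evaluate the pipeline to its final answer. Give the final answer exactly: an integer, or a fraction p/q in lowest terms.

Part I: f(2) = -3*(-26) - 2*(-2) = 82; iterating: f(2)=82, f(3)=-194, f(4)=418, f(5)=-866, f(6)=1762, f(7)=-3554, f(8)=7138, f(9)=-14306, f(10)=28642; answer 28642
Part II: A1 = 28642; m = 29774; 29774 = 2 * 14887; sigma = (1 + 2) * (1 + 14887) = 3 * 14888 = 44664; answer 44664
Part III: A2 = 44664; r = 15; remainder = value at the root: 6*(15)^4 + 5*(15)^3 + 8*(15)^2 + 6*(15)^1 + 8 = (303750) + (16875) + (1800) + (90) + (8) = 322523; answer 322523

322523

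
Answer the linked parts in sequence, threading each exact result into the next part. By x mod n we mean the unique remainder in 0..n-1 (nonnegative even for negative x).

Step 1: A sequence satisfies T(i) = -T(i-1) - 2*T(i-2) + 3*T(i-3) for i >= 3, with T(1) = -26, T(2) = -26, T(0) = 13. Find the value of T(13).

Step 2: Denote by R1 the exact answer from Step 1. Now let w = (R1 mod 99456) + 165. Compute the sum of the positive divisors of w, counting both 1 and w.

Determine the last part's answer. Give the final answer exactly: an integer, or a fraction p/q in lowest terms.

76608

Step 1: T(3) = -1*(-26) - 2*(-26) + 3*(13) = 117; iterating: T(3)=117, T(4)=-143, T(5)=-169, T(6)=806, T(7)=-897, T(8)=-1222, T(9)=5434, T(10)=-5681, T(11)=-8853, T(12)=36517, T(13)=-35854; answer -35854
Step 2: R1 = -35854; w = 63767; 63767 = 11^2 * 17 * 31; sigma = (1 + 11 + 121) * (1 + 17) * (1 + 31) = 133 * 18 * 32 = 76608; answer 76608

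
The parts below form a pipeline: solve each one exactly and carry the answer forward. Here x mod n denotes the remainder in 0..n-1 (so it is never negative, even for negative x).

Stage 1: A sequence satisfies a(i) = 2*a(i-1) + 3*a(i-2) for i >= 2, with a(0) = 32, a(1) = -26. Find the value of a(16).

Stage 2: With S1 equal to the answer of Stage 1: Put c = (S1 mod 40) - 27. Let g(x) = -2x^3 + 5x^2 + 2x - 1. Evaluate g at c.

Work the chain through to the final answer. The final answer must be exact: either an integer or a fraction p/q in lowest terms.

-116

Stage 1: a(2) = 2*(-26) + 3*(32) = 44; iterating: a(2)=44, a(3)=10, a(4)=152, a(5)=334, a(6)=1124, a(7)=3250, a(8)=9872, a(9)=29494, a(10)=88604, a(11)=265690, a(12)=797192, a(13)=2391454, a(14)=7174484, a(15)=21523330, a(16)=64570112; answer 64570112
Stage 2: S1 = 64570112; c = 5; -2*(5)^3 + 5*(5)^2 + 2*(5)^1 - 1 = (-250) + (125) + (10) + (-1) = -116; answer -116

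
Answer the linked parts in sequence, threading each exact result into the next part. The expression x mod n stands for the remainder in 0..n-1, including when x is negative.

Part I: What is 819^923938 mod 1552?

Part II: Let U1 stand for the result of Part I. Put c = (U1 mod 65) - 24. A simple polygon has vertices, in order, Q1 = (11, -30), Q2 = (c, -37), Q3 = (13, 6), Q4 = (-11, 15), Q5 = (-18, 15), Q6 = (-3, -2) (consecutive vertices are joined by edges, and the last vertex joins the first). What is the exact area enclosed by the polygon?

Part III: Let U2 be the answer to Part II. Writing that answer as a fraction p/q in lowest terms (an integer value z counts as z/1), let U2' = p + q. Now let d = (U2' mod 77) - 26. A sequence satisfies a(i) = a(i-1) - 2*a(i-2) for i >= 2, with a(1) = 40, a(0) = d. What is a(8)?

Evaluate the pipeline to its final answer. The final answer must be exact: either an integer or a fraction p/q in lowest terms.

-400

Part I: squarings mod 1552: 819^1=819, 819^2=297, 819^4=1297, 819^8=1393, 819^16=449, 819^32=1393, 819^64=449, 819^128=1393, 819^256=449, 819^512=1393, 819^1024=449, 819^2048=1393, 819^4096=449, 819^8192=1393, 819^16384=449, 819^32768=1393, 819^65536=449, 819^131072=1393, 819^262144=449, 819^524288=1393; 819^923938 = 819^2 * 819^32 * 819^256 * 819^2048 * 819^4096 * 819^131072 * 819^262144 * 819^524288 = 889 (mod 1552); answer 889
Part II: U1 = 889; c = 20; cross terms: (11*-37 - 20*-30)=193, (20*6 - 13*-37)=601, (13*15 - -11*6)=261, (-11*15 - -18*15)=105, (-18*-2 - -3*15)=81, (-3*-30 - 11*-2)=112; twice the area = |1353| = 1353; area = 1353/2; answer 1353/2
Part III: U2 = 1353/2; threaded value p + q = 1355; d = 20; a(2) = 1*(40) - 2*(20) = 0; iterating: a(2)=0, a(3)=-80, a(4)=-80, a(5)=80, a(6)=240, a(7)=80, a(8)=-400; answer -400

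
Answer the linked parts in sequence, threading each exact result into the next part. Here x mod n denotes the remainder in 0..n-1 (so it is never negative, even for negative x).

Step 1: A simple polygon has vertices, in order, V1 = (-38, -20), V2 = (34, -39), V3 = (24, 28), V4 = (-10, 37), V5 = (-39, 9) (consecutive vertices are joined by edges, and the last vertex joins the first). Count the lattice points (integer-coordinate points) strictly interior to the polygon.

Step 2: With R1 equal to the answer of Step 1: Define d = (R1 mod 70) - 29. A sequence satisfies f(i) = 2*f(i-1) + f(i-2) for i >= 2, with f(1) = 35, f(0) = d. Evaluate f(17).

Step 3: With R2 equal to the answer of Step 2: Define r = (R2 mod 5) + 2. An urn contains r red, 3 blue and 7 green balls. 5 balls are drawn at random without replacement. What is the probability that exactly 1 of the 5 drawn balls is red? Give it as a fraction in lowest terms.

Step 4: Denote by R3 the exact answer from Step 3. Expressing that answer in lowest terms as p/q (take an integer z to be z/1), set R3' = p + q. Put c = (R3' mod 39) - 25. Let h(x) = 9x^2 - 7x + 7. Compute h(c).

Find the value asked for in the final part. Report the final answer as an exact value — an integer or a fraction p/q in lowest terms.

2727

Step 1: cross terms: (-38*-39 - 34*-20)=2162, (34*28 - 24*-39)=1888, (24*37 - -10*28)=1168, (-10*9 - -39*37)=1353, (-39*-20 - -38*9)=1122; twice the area = |7693| = 7693; area = 7693/2; boundary points = 1 + 1 + 1 + 1 + 1 = 5; strictly interior points = area - boundary/2 + 1 = 3845; answer 3845
Step 2: R1 = 3845; d = 36; f(2) = 2*(35) + 1*(36) = 106; iterating: f(2)=106, f(3)=247, f(4)=600, f(5)=1447, f(6)=3494, f(7)=8435, f(8)=20364, f(9)=49163, f(10)=118690, f(11)=286543, f(12)=691776, f(13)=1670095, f(14)=4031966, f(15)=9734027, f(16)=23500020, f(17)=56734067; answer 56734067
Step 3: R2 = 56734067; r = 4; total draws C(14,5) = 2002; favorable C(4,1)*C(10,4) = 840; P = 60/143; answer 60/143
Step 4: R3 = 60/143; threaded value p + q = 203; c = -17; 9*(-17)^2 - 7*(-17)^1 + 7 = (2601) + (119) + (7) = 2727; answer 2727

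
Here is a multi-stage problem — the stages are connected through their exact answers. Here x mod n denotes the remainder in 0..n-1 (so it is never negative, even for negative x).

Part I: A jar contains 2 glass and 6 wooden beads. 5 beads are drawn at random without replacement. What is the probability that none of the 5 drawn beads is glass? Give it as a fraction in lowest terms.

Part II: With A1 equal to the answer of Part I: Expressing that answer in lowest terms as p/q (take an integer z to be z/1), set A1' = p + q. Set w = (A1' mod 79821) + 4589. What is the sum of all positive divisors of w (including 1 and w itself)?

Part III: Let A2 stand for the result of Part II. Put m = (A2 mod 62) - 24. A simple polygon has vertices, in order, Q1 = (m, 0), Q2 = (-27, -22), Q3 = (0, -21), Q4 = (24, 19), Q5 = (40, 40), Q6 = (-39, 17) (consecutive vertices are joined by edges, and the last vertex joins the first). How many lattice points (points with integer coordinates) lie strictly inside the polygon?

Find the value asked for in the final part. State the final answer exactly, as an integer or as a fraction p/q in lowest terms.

2057

Part I: total draws C(8,5) = 56; favorable C(6,5) = 6; P = 3/28; answer 3/28
Part II: A1 = 3/28; threaded value p + q = 31; w = 4620; 4620 = 2^2 * 3 * 5 * 7 * 11; sigma = (1 + 2 + 4) * (1 + 3) * (1 + 5) * (1 + 7) * (1 + 11) = 7 * 4 * 6 * 8 * 12 = 16128; answer 16128
Part III: A2 = 16128; m = -16; cross terms: (-16*-22 - -27*0)=352, (-27*-21 - 0*-22)=567, (0*19 - 24*-21)=504, (24*40 - 40*19)=200, (40*17 - -39*40)=2240, (-39*0 - -16*17)=272; twice the area = |4135| = 4135; area = 4135/2; boundary points = 11 + 1 + 8 + 1 + 1 + 1 = 23; strictly interior points = area - boundary/2 + 1 = 2057; answer 2057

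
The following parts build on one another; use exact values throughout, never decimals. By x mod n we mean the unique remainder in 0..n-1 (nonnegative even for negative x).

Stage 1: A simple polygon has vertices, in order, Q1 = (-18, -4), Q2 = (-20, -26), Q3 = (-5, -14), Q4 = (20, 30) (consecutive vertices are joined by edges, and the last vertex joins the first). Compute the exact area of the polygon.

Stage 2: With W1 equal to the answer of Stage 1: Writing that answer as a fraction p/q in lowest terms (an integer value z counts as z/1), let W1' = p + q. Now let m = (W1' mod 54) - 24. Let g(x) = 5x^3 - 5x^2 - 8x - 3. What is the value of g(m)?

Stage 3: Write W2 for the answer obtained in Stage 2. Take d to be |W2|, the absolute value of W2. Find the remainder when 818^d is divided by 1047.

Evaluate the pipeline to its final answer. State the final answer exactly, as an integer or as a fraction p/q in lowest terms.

Stage 1: cross terms: (-18*-26 - -20*-4)=388, (-20*-14 - -5*-26)=150, (-5*30 - 20*-14)=130, (20*-4 - -18*30)=460; twice the area = |1128| = 1128; area = 564; answer 564
Stage 2: W1 = 564; threaded value p + q = 565; m = 1; 5*(1)^3 - 5*(1)^2 - 8*(1)^1 - 3 = (5) + (-5) + (-8) + (-3) = -11; answer -11
Stage 3: W2 = -11; d = 11; squarings mod 1047: 818^1=818, 818^2=91, 818^4=952, 818^8=649; 818^11 = 818^1 * 818^2 * 818^8 = 635 (mod 1047); answer 635

635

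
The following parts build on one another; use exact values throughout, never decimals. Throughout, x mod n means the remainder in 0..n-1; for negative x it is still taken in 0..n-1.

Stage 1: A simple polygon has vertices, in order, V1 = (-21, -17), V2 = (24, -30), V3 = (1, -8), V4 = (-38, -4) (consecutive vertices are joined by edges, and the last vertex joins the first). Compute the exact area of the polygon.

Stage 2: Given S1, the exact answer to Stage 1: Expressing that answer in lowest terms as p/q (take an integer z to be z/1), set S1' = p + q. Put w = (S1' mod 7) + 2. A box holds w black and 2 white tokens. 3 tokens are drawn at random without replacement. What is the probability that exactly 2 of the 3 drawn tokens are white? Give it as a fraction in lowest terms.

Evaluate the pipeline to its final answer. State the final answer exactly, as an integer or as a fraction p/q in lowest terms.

1/15

Stage 1: cross terms: (-21*-30 - 24*-17)=1038, (24*-8 - 1*-30)=-162, (1*-4 - -38*-8)=-308, (-38*-17 - -21*-4)=562; twice the area = |1130| = 1130; area = 565; answer 565
Stage 2: S1 = 565; threaded value p + q = 566; w = 8; total draws C(10,3) = 120; favorable C(2,2)*C(8,1) = 8; P = 1/15; answer 1/15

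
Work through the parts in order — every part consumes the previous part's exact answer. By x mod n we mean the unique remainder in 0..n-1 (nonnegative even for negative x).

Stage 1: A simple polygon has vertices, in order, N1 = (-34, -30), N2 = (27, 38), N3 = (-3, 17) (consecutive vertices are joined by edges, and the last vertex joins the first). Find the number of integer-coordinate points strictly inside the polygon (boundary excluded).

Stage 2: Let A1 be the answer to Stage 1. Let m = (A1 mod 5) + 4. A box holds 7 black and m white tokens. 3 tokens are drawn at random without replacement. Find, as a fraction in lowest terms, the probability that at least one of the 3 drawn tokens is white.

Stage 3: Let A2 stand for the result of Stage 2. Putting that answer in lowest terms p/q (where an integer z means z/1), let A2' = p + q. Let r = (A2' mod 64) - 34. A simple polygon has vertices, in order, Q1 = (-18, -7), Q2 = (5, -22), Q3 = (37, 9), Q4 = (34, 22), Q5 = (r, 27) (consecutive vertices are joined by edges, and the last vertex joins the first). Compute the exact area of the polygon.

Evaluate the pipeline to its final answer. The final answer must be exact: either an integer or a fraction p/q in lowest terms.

Stage 1: cross terms: (-34*38 - 27*-30)=-482, (27*17 - -3*38)=573, (-3*-30 - -34*17)=668; twice the area = |759| = 759; area = 759/2; boundary points = 1 + 3 + 1 = 5; strictly interior points = area - boundary/2 + 1 = 378; answer 378
Stage 2: A1 = 378; m = 7; total draws C(14,3) = 364; complement C(7,3) = 35; favorable 364 - 35 = 329; P = 47/52; answer 47/52
Stage 3: A2 = 47/52; threaded value p + q = 99; r = 1; cross terms: (-18*-22 - 5*-7)=431, (5*9 - 37*-22)=859, (37*22 - 34*9)=508, (34*27 - 1*22)=896, (1*-7 - -18*27)=479; twice the area = |3173| = 3173; area = 3173/2; answer 3173/2

3173/2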